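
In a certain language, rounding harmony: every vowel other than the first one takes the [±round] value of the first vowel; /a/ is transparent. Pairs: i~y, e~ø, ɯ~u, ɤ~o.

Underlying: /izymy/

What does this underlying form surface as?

/y/ harmonizes with /i/ ([-round]) → [i]
/y/ harmonizes with /i/ ([-round]) → [i]

[izimi]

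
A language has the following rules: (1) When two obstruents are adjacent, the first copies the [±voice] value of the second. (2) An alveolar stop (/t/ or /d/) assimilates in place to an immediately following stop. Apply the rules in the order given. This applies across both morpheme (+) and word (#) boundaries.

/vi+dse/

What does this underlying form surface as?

[vi+tse]

Rule 1: /d/ before /s/ (voiceless) → [t]
After rule 1: vi+tse
Rule 2: no segment meets the rule's conditions; no change.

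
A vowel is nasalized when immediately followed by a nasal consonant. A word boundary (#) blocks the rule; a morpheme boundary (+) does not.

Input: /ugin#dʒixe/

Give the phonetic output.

[ugĩn#dʒixe]

/i/ before nasal /n/ → [ĩ]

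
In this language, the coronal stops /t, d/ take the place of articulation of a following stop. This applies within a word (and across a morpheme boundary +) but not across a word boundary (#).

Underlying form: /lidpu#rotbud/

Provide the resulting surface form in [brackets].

[libpu#ropbud]

/d/ before /p/ (labial) → [b]
/t/ before /b/ (labial) → [p]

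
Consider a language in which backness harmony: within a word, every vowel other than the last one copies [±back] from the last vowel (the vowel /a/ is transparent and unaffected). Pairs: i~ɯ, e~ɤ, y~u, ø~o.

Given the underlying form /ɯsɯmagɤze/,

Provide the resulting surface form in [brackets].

/ɯ/ harmonizes with /e/ ([-back]) → [i]
/ɯ/ harmonizes with /e/ ([-back]) → [i]
/ɤ/ harmonizes with /e/ ([-back]) → [e]

[isimageze]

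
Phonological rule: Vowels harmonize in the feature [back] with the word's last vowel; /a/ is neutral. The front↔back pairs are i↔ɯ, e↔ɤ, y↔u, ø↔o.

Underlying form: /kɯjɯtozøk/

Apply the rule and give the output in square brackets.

[kijitøzøk]

/ɯ/ harmonizes with /ø/ ([-back]) → [i]
/ɯ/ harmonizes with /ø/ ([-back]) → [i]
/o/ harmonizes with /ø/ ([-back]) → [ø]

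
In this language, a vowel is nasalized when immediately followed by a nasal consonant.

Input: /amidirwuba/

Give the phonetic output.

/a/ before nasal /m/ → [ã]

[ãmidirwuba]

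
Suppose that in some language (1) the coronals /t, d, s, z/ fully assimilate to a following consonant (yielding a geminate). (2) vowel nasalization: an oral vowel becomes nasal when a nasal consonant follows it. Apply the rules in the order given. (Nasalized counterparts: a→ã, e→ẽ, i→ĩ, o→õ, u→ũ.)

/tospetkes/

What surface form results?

Rule 1: /s/ before /p/ → [p] (total assimilation)
Rule 1: /t/ before /k/ → [k] (total assimilation)
After rule 1: toppekkes
Rule 2: no segment meets the rule's conditions; no change.

[toppekkes]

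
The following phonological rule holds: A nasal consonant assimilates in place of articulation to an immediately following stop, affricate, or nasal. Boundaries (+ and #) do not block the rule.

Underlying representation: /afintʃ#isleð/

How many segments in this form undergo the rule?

/n/ before /tʃ/ (palatal) → [ɲ]
1 segment changes.

1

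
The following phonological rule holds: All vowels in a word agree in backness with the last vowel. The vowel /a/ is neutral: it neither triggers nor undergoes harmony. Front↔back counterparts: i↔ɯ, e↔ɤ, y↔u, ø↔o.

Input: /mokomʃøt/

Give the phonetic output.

/o/ harmonizes with /ø/ ([-back]) → [ø]
/o/ harmonizes with /ø/ ([-back]) → [ø]

[møkømʃøt]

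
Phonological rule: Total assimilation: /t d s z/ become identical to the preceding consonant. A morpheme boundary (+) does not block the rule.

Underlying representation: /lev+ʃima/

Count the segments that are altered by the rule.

0

No segment meets the rule's conditions.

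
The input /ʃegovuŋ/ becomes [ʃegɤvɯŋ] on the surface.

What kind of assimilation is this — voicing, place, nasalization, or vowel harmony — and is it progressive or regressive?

/o/→[ɤ] /u/→[ɯ].
Vowels agree with the first vowel, so the harmony is progressive.

vowel harmony, progressive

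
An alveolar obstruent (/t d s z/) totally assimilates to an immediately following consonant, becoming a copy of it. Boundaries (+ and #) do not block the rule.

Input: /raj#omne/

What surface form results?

[raj#omne]

no segment meets the rule's conditions; no change.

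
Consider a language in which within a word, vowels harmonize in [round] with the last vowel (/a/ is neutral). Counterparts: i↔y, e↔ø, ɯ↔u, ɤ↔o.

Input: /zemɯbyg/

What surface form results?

/e/ harmonizes with /y/ ([+round]) → [ø]
/ɯ/ harmonizes with /y/ ([+round]) → [u]

[zømubyg]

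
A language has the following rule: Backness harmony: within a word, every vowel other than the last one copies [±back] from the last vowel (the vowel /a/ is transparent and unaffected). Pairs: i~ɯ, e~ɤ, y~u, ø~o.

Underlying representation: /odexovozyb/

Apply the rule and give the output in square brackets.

/o/ harmonizes with /y/ ([-back]) → [ø]
/o/ harmonizes with /y/ ([-back]) → [ø]
/o/ harmonizes with /y/ ([-back]) → [ø]

[ødexøvøzyb]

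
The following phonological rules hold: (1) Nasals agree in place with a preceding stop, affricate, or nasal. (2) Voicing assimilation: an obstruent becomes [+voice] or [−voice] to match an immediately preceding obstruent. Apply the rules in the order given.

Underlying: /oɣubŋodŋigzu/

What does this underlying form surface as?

Rule 1: /ŋ/ after /b/ (labial) → [m]
Rule 1: /ŋ/ after /d/ (alveolar) → [n]
After rule 1: oɣubmodnigzu
Rule 2: no segment meets the rule's conditions; no change.

[oɣubmodnigzu]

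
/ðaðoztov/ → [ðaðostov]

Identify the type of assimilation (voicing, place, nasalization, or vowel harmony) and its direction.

voicing assimilation, regressive

/z/→[s].
Each target copies a feature from the following segment, so the direction is regressive.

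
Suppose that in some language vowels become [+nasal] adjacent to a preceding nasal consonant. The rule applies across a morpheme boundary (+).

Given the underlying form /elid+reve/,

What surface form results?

[elid+reve]

no segment meets the rule's conditions; no change.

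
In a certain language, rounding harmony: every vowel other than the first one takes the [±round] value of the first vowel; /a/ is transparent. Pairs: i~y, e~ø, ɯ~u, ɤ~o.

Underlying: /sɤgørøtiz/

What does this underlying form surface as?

/ø/ harmonizes with /ɤ/ ([-round]) → [e]
/ø/ harmonizes with /ɤ/ ([-round]) → [e]

[sɤgeretiz]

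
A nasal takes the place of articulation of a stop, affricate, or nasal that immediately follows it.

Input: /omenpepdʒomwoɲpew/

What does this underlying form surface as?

/n/ before /p/ (labial) → [m]
/ɲ/ before /p/ (labial) → [m]

[omempepdʒomwompew]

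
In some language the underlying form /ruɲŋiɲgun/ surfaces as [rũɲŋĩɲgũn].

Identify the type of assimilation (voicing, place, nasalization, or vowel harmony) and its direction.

nasalization, regressive

/u/→[ũ] /i/→[ĩ] /u/→[ũ].
Each target copies a feature from the following segment, so the direction is regressive.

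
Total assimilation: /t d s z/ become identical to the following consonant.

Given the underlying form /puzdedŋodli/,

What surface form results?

/z/ before /d/ → [d] (total assimilation)
/d/ before /ŋ/ → [ŋ] (total assimilation)
/d/ before /l/ → [l] (total assimilation)

[puddeŋŋolli]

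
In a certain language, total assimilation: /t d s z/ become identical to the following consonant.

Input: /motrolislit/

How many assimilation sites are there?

2

/t/ before /r/ → [r] (total assimilation)
/s/ before /l/ → [l] (total assimilation)
2 segments change.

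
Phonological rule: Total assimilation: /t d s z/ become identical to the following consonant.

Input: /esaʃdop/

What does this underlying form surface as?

[esaʃdop]

no segment meets the rule's conditions; no change.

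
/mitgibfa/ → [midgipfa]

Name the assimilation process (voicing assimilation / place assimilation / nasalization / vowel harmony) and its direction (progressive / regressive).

voicing assimilation, regressive

/t/→[d] /b/→[p].
Each target copies a feature from the following segment, so the direction is regressive.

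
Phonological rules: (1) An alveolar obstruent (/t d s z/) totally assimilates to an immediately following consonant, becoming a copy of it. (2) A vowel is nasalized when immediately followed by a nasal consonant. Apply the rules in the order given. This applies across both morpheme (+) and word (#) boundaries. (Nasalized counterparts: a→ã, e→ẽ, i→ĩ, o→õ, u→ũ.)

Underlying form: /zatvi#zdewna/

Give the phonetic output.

Rule 1: /t/ before /v/ → [v] (total assimilation)
Rule 1: /z/ before /d/ → [d] (total assimilation)
After rule 1: zavvi#ddewna
Rule 2: no segment meets the rule's conditions; no change.

[zavvi#ddewna]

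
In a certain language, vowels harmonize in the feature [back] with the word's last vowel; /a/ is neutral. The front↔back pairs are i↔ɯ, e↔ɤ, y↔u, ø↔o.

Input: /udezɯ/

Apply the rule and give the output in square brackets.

[udɤzɯ]

/e/ harmonizes with /ɯ/ ([+back]) → [ɤ]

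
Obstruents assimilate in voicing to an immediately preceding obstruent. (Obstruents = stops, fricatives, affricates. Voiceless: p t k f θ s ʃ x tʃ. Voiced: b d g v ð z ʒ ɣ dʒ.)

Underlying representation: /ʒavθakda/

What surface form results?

/θ/ after /v/ (voiced) → [ð]
/d/ after /k/ (voiceless) → [t]

[ʒavðakta]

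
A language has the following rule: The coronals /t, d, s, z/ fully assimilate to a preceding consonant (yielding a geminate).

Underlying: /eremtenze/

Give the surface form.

[eremmenne]

/t/ after /m/ → [m] (total assimilation)
/z/ after /n/ → [n] (total assimilation)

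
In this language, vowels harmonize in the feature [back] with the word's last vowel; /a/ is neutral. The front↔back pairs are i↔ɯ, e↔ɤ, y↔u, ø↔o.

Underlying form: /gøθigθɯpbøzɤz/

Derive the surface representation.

/ø/ harmonizes with /ɤ/ ([+back]) → [o]
/i/ harmonizes with /ɤ/ ([+back]) → [ɯ]
/ø/ harmonizes with /ɤ/ ([+back]) → [o]

[goθɯgθɯpbozɤz]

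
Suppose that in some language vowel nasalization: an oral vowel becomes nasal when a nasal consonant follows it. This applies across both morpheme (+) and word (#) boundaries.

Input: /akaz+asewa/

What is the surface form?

[akaz+asewa]

no segment meets the rule's conditions; no change.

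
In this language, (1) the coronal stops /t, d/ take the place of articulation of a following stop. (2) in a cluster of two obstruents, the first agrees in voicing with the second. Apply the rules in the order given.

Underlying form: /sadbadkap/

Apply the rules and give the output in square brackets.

[sabbakkap]

Rule 1: /d/ before /b/ (labial) → [b]
Rule 1: /d/ before /k/ (velar) → [g]
After rule 1: sabbagkap
Rule 2: /g/ before /k/ (voiceless) → [k]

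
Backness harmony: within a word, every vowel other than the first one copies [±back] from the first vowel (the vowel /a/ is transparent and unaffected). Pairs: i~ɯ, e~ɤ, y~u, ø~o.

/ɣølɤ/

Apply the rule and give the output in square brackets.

/ɤ/ harmonizes with /ø/ ([-back]) → [e]

[ɣøle]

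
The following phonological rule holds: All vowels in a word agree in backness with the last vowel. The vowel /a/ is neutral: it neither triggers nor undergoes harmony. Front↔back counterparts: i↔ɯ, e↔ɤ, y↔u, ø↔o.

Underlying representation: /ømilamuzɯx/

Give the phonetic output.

/ø/ harmonizes with /ɯ/ ([+back]) → [o]
/i/ harmonizes with /ɯ/ ([+back]) → [ɯ]

[omɯlamuzɯx]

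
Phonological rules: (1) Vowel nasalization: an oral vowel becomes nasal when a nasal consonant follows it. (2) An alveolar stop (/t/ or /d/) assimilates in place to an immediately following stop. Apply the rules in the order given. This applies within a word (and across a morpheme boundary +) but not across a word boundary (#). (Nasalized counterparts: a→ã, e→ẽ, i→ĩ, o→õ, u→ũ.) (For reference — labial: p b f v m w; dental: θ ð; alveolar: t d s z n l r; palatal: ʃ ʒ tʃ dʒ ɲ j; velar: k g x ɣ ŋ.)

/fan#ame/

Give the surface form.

[fãn#ãme]

Rule 1: /a/ before nasal /n/ → [ã]
Rule 1: /a/ before nasal /m/ → [ã]
After rule 1: fãn#ãme
Rule 2: no segment meets the rule's conditions; no change.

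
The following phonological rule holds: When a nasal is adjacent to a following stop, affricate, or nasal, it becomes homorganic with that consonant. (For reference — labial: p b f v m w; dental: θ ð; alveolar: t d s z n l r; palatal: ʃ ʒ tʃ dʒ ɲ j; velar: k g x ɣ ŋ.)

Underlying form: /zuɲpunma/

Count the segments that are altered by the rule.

/ɲ/ before /p/ (labial) → [m]
/n/ before /m/ (labial) → [m]
2 segments change.

2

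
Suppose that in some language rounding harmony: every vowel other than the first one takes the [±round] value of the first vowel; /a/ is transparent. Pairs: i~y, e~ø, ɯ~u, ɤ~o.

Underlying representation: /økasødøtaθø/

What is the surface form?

no segment meets the rule's conditions; no change.

[økasødøtaθø]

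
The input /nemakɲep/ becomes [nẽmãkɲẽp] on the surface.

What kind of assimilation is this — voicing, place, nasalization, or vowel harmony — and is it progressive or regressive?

nasalization, progressive

/e/→[ẽ] /a/→[ã] /e/→[ẽ].
Each target copies a feature from the preceding segment, so the direction is progressive.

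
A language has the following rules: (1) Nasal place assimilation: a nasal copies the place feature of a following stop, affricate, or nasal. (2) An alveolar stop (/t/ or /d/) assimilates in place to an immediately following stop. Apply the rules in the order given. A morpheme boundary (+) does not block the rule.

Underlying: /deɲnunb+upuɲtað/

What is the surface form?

Rule 1: /ɲ/ before /n/ (alveolar) → [n]
Rule 1: /n/ before /b/ (labial) → [m]
Rule 1: /ɲ/ before /t/ (alveolar) → [n]
After rule 1: dennumb+upuntað
Rule 2: no segment meets the rule's conditions; no change.

[dennumb+upuntað]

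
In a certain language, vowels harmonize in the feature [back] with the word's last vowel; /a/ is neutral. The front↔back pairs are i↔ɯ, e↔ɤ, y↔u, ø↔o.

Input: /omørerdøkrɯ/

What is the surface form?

/ø/ harmonizes with /ɯ/ ([+back]) → [o]
/e/ harmonizes with /ɯ/ ([+back]) → [ɤ]
/ø/ harmonizes with /ɯ/ ([+back]) → [o]

[omorɤrdokrɯ]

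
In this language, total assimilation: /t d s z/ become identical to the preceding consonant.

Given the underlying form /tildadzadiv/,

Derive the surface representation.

/d/ after /l/ → [l] (total assimilation)
/z/ after /d/ → [d] (total assimilation)

[tilladdadiv]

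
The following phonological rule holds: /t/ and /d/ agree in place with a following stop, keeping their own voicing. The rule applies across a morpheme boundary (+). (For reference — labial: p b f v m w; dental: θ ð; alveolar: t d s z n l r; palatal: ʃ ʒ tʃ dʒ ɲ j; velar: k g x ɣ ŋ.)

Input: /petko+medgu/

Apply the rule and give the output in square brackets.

/t/ before /k/ (velar) → [k]
/d/ before /g/ (velar) → [g]

[pekko+meggu]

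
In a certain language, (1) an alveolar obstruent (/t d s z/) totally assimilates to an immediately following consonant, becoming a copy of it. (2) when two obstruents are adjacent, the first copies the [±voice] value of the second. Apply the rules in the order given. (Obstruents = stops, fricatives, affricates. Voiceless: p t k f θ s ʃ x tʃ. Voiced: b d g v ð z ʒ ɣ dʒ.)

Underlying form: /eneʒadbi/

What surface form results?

[eneʒabbi]

Rule 1: /d/ before /b/ → [b] (total assimilation)
After rule 1: eneʒabbi
Rule 2: no segment meets the rule's conditions; no change.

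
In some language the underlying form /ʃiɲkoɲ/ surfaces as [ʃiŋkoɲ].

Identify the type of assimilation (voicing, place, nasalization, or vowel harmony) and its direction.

place assimilation, regressive

/ɲ/→[ŋ].
Each target copies a feature from the following segment, so the direction is regressive.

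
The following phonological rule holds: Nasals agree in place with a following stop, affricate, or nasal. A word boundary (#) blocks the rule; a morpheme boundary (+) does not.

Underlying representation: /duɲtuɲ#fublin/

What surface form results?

/ɲ/ before /t/ (alveolar) → [n]

[duntuɲ#fublin]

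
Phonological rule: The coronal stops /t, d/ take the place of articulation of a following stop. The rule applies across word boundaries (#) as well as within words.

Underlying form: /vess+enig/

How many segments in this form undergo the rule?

0

No segment meets the rule's conditions.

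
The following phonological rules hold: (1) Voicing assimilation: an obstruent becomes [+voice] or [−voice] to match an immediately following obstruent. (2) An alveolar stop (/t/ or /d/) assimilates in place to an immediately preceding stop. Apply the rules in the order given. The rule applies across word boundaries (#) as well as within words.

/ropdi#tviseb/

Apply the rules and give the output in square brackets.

[robbi#dviseb]

Rule 1: /p/ before /d/ (voiced) → [b]
Rule 1: /t/ before /v/ (voiced) → [d]
After rule 1: robdi#dviseb
Rule 2: /d/ after /b/ (labial) → [b]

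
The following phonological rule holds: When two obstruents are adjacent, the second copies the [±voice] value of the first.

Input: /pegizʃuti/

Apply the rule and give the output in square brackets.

[pegizʒuti]

/ʃ/ after /z/ (voiced) → [ʒ]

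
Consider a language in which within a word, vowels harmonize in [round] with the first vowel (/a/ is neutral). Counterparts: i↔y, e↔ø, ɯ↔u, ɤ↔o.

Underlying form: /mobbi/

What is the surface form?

[mobby]

/i/ harmonizes with /o/ ([+round]) → [y]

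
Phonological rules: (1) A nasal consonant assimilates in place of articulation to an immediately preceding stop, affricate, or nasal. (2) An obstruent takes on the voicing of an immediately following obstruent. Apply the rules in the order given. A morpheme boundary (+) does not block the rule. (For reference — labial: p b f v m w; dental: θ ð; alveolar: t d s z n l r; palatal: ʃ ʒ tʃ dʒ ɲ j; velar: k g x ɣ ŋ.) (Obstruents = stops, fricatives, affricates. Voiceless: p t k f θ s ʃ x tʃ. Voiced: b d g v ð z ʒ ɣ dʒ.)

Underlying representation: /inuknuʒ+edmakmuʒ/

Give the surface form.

[inukŋuʒ+ednakŋuʒ]

Rule 1: /n/ after /k/ (velar) → [ŋ]
Rule 1: /m/ after /d/ (alveolar) → [n]
Rule 1: /m/ after /k/ (velar) → [ŋ]
After rule 1: inukŋuʒ+ednakŋuʒ
Rule 2: no segment meets the rule's conditions; no change.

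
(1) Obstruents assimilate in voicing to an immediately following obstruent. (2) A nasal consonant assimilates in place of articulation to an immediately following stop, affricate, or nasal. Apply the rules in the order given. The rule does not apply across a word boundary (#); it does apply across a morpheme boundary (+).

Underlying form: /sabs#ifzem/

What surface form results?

Rule 1: /b/ before /s/ (voiceless) → [p]
Rule 1: /f/ before /z/ (voiced) → [v]
After rule 1: saps#ivzem
Rule 2: no segment meets the rule's conditions; no change.

[saps#ivzem]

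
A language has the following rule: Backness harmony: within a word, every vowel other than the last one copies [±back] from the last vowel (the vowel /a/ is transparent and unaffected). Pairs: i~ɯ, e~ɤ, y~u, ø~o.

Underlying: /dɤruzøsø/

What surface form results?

/ɤ/ harmonizes with /ø/ ([-back]) → [e]
/u/ harmonizes with /ø/ ([-back]) → [y]

[deryzøsø]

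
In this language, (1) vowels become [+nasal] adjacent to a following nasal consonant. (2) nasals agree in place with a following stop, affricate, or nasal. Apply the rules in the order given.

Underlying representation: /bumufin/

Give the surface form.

Rule 1: /u/ before nasal /m/ → [ũ]
Rule 1: /i/ before nasal /n/ → [ĩ]
After rule 1: bũmufĩn
Rule 2: no segment meets the rule's conditions; no change.

[bũmufĩn]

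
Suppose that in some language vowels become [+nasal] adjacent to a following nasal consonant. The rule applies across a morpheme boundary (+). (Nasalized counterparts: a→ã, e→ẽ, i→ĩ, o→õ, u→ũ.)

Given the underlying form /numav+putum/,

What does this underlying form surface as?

/u/ before nasal /m/ → [ũ]
/u/ before nasal /m/ → [ũ]

[nũmav+putũm]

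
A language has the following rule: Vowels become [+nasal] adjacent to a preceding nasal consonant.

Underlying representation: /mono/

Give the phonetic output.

/o/ after nasal /m/ → [õ]
/o/ after nasal /n/ → [õ]

[mõnõ]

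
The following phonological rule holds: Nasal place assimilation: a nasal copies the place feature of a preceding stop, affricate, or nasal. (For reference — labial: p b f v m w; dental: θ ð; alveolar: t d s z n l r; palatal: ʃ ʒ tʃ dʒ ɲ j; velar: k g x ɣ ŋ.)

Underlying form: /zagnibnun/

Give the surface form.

/n/ after /g/ (velar) → [ŋ]
/n/ after /b/ (labial) → [m]

[zagŋibmun]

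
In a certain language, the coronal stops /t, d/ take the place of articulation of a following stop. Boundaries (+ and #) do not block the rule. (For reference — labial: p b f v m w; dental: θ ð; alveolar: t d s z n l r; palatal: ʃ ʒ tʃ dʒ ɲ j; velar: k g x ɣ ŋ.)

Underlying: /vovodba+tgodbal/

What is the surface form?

/d/ before /b/ (labial) → [b]
/t/ before /g/ (velar) → [k]
/d/ before /b/ (labial) → [b]

[vovobba+kgobbal]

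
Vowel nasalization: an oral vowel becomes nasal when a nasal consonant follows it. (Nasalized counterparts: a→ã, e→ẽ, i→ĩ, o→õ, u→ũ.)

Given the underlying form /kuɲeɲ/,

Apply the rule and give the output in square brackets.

[kũɲẽɲ]

/u/ before nasal /ɲ/ → [ũ]
/e/ before nasal /ɲ/ → [ẽ]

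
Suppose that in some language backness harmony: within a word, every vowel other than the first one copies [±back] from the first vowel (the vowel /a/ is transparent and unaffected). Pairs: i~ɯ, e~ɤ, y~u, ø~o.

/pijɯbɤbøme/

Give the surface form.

[pijibebøme]

/ɯ/ harmonizes with /i/ ([-back]) → [i]
/ɤ/ harmonizes with /i/ ([-back]) → [e]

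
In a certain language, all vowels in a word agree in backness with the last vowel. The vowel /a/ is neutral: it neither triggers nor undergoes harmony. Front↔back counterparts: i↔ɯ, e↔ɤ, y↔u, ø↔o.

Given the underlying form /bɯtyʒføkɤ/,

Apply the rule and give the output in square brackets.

[bɯtuʒfokɤ]

/y/ harmonizes with /ɤ/ ([+back]) → [u]
/ø/ harmonizes with /ɤ/ ([+back]) → [o]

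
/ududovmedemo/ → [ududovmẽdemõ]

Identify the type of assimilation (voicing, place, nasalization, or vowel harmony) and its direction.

nasalization, progressive

/e/→[ẽ] /o/→[õ].
Each target copies a feature from the preceding segment, so the direction is progressive.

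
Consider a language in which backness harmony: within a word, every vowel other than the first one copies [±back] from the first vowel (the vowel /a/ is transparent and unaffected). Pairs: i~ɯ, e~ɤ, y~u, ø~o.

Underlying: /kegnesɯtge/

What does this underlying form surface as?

/ɯ/ harmonizes with /e/ ([-back]) → [i]

[kegnesitge]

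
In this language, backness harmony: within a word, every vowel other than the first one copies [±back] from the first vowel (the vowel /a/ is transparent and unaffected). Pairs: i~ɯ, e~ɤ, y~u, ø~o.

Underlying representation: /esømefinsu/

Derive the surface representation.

[esømefinsy]

/u/ harmonizes with /e/ ([-back]) → [y]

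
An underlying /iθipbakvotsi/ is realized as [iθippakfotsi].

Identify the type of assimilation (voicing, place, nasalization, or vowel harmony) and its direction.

/b/→[p] /v/→[f].
Each target copies a feature from the preceding segment, so the direction is progressive.

voicing assimilation, progressive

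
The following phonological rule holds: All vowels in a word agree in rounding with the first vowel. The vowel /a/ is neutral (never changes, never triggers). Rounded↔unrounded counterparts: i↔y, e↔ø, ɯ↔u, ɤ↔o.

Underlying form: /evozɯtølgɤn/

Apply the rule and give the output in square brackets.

/o/ harmonizes with /e/ ([-round]) → [ɤ]
/ø/ harmonizes with /e/ ([-round]) → [e]

[evɤzɯtelgɤn]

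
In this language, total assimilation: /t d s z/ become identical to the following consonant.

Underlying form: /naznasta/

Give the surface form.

/z/ before /n/ → [n] (total assimilation)
/s/ before /t/ → [t] (total assimilation)

[nannatta]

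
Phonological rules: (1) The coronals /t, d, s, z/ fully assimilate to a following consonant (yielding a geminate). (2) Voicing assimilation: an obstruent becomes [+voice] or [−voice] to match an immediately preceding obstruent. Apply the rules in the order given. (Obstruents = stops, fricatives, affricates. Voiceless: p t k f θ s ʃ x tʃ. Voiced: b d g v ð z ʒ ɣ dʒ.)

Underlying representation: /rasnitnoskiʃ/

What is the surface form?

[ranninnokkiʃ]

Rule 1: /s/ before /n/ → [n] (total assimilation)
Rule 1: /t/ before /n/ → [n] (total assimilation)
Rule 1: /s/ before /k/ → [k] (total assimilation)
After rule 1: ranninnokkiʃ
Rule 2: no segment meets the rule's conditions; no change.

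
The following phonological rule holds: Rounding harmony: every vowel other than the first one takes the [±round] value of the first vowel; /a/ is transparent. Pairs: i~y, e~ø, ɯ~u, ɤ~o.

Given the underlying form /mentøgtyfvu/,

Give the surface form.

/ø/ harmonizes with /e/ ([-round]) → [e]
/y/ harmonizes with /e/ ([-round]) → [i]
/u/ harmonizes with /e/ ([-round]) → [ɯ]

[mentegtifvɯ]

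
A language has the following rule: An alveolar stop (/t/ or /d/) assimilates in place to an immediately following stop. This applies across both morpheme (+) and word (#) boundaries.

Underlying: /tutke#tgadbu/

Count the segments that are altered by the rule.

/t/ before /k/ (velar) → [k]
/t/ before /g/ (velar) → [k]
/d/ before /b/ (labial) → [b]
3 segments change.

3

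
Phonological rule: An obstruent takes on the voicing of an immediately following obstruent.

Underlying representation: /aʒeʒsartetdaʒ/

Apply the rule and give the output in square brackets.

[aʒeʃsarteddaʒ]

/ʒ/ before /s/ (voiceless) → [ʃ]
/t/ before /d/ (voiced) → [d]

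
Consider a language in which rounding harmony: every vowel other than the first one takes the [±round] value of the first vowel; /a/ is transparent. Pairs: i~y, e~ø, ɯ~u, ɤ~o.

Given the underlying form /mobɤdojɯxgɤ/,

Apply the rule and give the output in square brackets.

/ɤ/ harmonizes with /o/ ([+round]) → [o]
/ɯ/ harmonizes with /o/ ([+round]) → [u]
/ɤ/ harmonizes with /o/ ([+round]) → [o]

[mobodojuxgo]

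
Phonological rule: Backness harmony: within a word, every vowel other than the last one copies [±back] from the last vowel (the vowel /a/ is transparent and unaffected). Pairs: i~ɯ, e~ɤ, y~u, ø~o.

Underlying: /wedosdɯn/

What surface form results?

/e/ harmonizes with /ɯ/ ([+back]) → [ɤ]

[wɤdosdɯn]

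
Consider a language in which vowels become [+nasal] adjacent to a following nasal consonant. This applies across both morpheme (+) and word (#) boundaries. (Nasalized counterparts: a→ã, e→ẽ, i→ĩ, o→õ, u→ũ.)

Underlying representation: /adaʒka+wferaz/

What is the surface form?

[adaʒka+wferaz]

no segment meets the rule's conditions; no change.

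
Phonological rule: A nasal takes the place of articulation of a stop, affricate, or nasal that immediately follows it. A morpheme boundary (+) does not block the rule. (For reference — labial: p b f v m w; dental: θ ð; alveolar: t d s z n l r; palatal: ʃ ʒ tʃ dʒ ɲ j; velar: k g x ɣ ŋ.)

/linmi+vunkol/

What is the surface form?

/n/ before /m/ (labial) → [m]
/n/ before /k/ (velar) → [ŋ]

[limmi+vuŋkol]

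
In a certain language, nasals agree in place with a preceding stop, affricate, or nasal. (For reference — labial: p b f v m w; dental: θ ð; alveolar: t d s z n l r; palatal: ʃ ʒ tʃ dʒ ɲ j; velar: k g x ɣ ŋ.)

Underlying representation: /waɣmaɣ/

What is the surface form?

[waɣmaɣ]

no segment meets the rule's conditions; no change.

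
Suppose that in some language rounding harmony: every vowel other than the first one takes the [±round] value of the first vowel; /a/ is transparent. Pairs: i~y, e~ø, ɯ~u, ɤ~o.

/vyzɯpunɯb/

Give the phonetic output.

[vyzupunub]

/ɯ/ harmonizes with /y/ ([+round]) → [u]
/ɯ/ harmonizes with /y/ ([+round]) → [u]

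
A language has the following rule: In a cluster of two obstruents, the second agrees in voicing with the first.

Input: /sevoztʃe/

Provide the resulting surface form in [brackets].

/tʃ/ after /z/ (voiced) → [dʒ]

[sevozdʒe]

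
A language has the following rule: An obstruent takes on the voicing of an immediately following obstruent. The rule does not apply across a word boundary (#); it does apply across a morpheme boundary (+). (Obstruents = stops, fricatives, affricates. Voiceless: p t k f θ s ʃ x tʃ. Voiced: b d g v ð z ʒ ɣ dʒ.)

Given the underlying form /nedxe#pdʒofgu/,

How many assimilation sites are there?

3

/d/ before /x/ (voiceless) → [t]
/p/ before /dʒ/ (voiced) → [b]
/f/ before /g/ (voiced) → [v]
3 segments change.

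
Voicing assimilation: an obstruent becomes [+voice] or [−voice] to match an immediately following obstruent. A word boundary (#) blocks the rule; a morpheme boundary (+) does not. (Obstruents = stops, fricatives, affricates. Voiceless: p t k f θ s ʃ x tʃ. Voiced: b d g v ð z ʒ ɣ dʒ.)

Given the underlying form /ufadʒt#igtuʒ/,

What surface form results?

/dʒ/ before /t/ (voiceless) → [tʃ]
/g/ before /t/ (voiceless) → [k]

[ufatʃt#iktuʒ]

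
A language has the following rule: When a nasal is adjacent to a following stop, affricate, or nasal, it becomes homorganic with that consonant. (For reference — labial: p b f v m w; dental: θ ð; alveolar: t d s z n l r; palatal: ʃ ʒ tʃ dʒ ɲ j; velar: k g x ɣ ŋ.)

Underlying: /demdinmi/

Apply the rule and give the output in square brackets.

[dendimmi]

/m/ before /d/ (alveolar) → [n]
/n/ before /m/ (labial) → [m]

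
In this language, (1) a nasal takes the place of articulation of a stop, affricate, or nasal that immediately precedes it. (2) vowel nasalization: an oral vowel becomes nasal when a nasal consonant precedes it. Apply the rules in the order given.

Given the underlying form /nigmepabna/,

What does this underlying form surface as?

Rule 1: /m/ after /g/ (velar) → [ŋ]
Rule 1: /n/ after /b/ (labial) → [m]
After rule 1: nigŋepabma
Rule 2: /i/ after nasal /n/ → [ĩ]
Rule 2: /e/ after nasal /ŋ/ → [ẽ]
Rule 2: /a/ after nasal /m/ → [ã]

[nĩgŋẽpabmã]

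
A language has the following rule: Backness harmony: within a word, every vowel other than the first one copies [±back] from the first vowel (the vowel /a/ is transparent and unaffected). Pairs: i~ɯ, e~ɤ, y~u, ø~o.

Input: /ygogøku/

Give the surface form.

[ygøgøky]

/o/ harmonizes with /y/ ([-back]) → [ø]
/u/ harmonizes with /y/ ([-back]) → [y]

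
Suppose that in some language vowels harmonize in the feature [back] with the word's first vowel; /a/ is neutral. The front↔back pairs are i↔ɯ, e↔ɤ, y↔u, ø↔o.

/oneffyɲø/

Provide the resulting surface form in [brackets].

[onɤffuɲo]

/e/ harmonizes with /o/ ([+back]) → [ɤ]
/y/ harmonizes with /o/ ([+back]) → [u]
/ø/ harmonizes with /o/ ([+back]) → [o]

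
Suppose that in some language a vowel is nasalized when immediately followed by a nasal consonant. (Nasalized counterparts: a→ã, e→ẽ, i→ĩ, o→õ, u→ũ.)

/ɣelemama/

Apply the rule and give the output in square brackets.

/e/ before nasal /m/ → [ẽ]
/a/ before nasal /m/ → [ã]

[ɣelẽmãma]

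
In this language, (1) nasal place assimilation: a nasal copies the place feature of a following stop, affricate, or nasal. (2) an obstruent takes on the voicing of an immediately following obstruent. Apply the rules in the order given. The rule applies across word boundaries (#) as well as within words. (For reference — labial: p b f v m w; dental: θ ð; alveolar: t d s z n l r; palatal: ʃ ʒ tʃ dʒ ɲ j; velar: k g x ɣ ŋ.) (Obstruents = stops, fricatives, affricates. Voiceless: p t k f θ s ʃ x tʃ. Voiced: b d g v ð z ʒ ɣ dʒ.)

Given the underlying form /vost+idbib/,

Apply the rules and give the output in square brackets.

[vost+idbib]

Rule 1: no segment meets the rule's conditions; no change.
After rule 1: vost+idbib
Rule 2: no segment meets the rule's conditions; no change.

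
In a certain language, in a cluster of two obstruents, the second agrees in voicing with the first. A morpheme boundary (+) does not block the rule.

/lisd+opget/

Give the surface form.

[list+opket]

/d/ after /s/ (voiceless) → [t]
/g/ after /p/ (voiceless) → [k]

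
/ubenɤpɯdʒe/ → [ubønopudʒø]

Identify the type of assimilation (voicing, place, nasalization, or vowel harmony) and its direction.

vowel harmony, progressive

/e/→[ø] /ɤ/→[o] /ɯ/→[u] /e/→[ø].
Vowels agree with the first vowel, so the harmony is progressive.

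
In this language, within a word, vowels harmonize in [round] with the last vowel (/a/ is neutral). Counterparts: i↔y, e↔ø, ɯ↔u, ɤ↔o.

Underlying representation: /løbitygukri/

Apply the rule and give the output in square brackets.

/ø/ harmonizes with /i/ ([-round]) → [e]
/y/ harmonizes with /i/ ([-round]) → [i]
/u/ harmonizes with /i/ ([-round]) → [ɯ]

[lebitigɯkri]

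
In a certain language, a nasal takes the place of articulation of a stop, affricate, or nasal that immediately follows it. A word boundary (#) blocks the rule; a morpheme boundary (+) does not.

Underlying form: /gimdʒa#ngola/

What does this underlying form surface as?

[giɲdʒa#ŋgola]

/m/ before /dʒ/ (palatal) → [ɲ]
/n/ before /g/ (velar) → [ŋ]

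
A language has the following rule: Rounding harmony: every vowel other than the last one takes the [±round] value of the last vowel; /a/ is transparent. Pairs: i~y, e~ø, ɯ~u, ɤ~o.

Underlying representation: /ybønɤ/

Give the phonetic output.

[ibenɤ]

/y/ harmonizes with /ɤ/ ([-round]) → [i]
/ø/ harmonizes with /ɤ/ ([-round]) → [e]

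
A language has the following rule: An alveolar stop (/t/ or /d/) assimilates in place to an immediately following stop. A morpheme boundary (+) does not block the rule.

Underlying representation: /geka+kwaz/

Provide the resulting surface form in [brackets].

[geka+kwaz]

no segment meets the rule's conditions; no change.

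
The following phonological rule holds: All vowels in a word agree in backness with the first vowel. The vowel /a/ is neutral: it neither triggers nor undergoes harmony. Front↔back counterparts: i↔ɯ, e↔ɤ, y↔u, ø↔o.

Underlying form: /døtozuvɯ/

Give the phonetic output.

[døtøzyvi]

/o/ harmonizes with /ø/ ([-back]) → [ø]
/u/ harmonizes with /ø/ ([-back]) → [y]
/ɯ/ harmonizes with /ø/ ([-back]) → [i]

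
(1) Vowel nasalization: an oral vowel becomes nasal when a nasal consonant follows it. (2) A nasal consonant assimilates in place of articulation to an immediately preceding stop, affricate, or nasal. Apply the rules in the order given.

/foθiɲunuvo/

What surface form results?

[foθĩɲũnuvo]

Rule 1: /i/ before nasal /ɲ/ → [ĩ]
Rule 1: /u/ before nasal /n/ → [ũ]
After rule 1: foθĩɲũnuvo
Rule 2: no segment meets the rule's conditions; no change.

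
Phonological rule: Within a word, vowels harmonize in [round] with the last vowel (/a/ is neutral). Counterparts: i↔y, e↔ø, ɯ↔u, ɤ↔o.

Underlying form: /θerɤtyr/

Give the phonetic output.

[θørotyr]

/e/ harmonizes with /y/ ([+round]) → [ø]
/ɤ/ harmonizes with /y/ ([+round]) → [o]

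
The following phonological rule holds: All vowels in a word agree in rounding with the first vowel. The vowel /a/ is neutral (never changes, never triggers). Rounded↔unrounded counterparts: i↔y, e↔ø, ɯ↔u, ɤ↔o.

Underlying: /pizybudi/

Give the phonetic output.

[pizibɯdi]

/y/ harmonizes with /i/ ([-round]) → [i]
/u/ harmonizes with /i/ ([-round]) → [ɯ]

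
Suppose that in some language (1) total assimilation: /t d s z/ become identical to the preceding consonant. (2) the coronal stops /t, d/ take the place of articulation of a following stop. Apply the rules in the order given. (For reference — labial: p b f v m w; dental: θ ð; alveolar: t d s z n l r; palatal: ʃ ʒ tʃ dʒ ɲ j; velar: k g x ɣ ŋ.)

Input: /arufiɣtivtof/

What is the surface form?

Rule 1: /t/ after /ɣ/ → [ɣ] (total assimilation)
Rule 1: /t/ after /v/ → [v] (total assimilation)
After rule 1: arufiɣɣivvof
Rule 2: no segment meets the rule's conditions; no change.

[arufiɣɣivvof]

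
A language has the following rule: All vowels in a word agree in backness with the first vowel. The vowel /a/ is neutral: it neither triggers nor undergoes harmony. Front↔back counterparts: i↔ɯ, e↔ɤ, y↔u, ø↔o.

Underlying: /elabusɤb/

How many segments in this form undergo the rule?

2

/u/ harmonizes with /e/ ([-back]) → [y]
/ɤ/ harmonizes with /e/ ([-back]) → [e]
2 segments change.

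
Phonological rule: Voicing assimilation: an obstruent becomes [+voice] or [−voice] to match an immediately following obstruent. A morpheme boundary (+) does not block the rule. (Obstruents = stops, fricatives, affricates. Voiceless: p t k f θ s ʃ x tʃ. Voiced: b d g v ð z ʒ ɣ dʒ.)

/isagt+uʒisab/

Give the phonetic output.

[isakt+uʒisab]

/g/ before /t/ (voiceless) → [k]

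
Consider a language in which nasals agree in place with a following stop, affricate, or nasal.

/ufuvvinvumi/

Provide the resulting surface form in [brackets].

no segment meets the rule's conditions; no change.

[ufuvvinvumi]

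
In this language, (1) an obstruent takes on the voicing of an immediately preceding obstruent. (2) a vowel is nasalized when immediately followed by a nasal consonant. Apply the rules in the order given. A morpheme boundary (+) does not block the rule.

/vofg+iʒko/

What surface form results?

Rule 1: /g/ after /f/ (voiceless) → [k]
Rule 1: /k/ after /ʒ/ (voiced) → [g]
After rule 1: vofk+iʒgo
Rule 2: no segment meets the rule's conditions; no change.

[vofk+iʒgo]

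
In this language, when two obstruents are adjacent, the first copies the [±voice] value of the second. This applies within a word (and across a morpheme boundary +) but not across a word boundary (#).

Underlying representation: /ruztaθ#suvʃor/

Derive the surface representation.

[rustaθ#sufʃor]

/z/ before /t/ (voiceless) → [s]
/v/ before /ʃ/ (voiceless) → [f]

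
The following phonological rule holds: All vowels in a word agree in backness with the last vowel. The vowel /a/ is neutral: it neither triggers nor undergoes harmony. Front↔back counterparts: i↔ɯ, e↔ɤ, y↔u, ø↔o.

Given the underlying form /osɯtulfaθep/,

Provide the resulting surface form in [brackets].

/o/ harmonizes with /e/ ([-back]) → [ø]
/ɯ/ harmonizes with /e/ ([-back]) → [i]
/u/ harmonizes with /e/ ([-back]) → [y]

[øsitylfaθep]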